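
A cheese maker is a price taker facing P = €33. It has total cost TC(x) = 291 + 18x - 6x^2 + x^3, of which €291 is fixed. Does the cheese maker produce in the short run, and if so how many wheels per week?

Produce at x = 5

From TC, MC = TC'(x) = 18 - 12x + 3x^2 and AVC = VC/x = 18 - 6x + x^2.
The AVC parabola has its vertex at x = 6/2 = 3, where AVC = 18 - 6·3 + 3^2 = €9.
P = €33 exceeds min AVC = €9, so the firm stays open.
Set P = MC: 33 = 18 - 12x + 3x^2 → -15 - 12x + 3x^2 = 0. The roots are x = -1 and x = 5; the profit-maximizing output is on the rising part of MC, so x* = 5.
Check: AVC at x = 5 is €13 ≤ P, so revenue covers variable cost.
Profit = P·x − TC = 33·5 − 356 = -€191, a loss, but smaller than the €291 fixed cost the firm would lose by shutting down.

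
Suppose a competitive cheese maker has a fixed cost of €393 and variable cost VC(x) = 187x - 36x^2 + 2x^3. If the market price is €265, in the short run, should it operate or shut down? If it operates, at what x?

Variable cost is VC = 187x - 36x^2 + 2x^3, so AVC = VC/x = 187 - 36x + 2x^2 and MC = dTC/dx = 187 - 72x + 6x^2.
The AVC parabola has its vertex at x = 36/4 = 9, where AVC = 187 - 36·9 + 2·9^2 = €25.
P = €265 exceeds min AVC = €25, so the firm stays open.
Set P = MC: 265 = 187 - 72x + 6x^2 → -78 - 72x + 6x^2 = 0. The roots are x = -1 and x = 13; the profit-maximizing output is on the rising part of MC, so x* = 13.
Check: AVC at x = 13 is €57 ≤ P, so revenue covers variable cost.
Profit = P·x − TC = 265·13 − 1134 = €2311.

Produce at x = 13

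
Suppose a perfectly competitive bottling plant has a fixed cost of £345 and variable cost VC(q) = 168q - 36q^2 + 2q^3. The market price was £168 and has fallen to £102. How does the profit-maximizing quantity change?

MC = 168 - 72q + 6q^2; the shutdown threshold is min AVC = £6 (at q = 9).
At P = £168 ≥ min AVC, set P = MC on the rising branch: q = 12.
At P = £102 ≥ min AVC, set P = MC: q = 11. The firm stays open but cuts output.

Output falls from 12 to 11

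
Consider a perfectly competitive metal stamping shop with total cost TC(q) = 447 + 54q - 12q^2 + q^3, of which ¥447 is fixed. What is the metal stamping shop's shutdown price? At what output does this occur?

¥18 per unit, at q = 6

The shutdown price is the minimum of AVC. VC = 54q - 12q^2 + q^3, so AVC = 54 - 12q + q^2.
At the minimum of AVC, MC = AVC. MC = 54 - 24q + 3q^2; setting MC = AVC gives 2q^2 - 12q = 0, so q = 6. min AVC = 18.
The firm shuts down for any P below ¥18.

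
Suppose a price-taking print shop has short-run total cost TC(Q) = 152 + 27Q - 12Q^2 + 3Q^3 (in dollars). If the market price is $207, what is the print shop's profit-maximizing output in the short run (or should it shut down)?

Strip out fixed cost: VC = 27Q - 12Q^2 + 3Q^3. Then AVC = 27 - 12Q + 3Q^2 and MC = 27 - 24Q + 9Q^2.
The AVC parabola has its vertex at Q = 12/6 = 2, where AVC = 27 - 12·2 + 3·2^2 = $15.
Since P = $207 ≥ min AVC = $15, price covers variable cost and the firm should produce.
Set P = MC: 207 = 27 - 24Q + 9Q^2 → -180 - 24Q + 9Q^2 = 0. The roots are Q = -10/3 and Q = 6; the profit-maximizing output is on the rising part of MC, so Q* = 6.
Check: AVC at Q = 6 is $63 ≤ P, so revenue covers variable cost.
Profit = P·Q − TC = 207·6 − 530 = $712.

Produce at Q = 6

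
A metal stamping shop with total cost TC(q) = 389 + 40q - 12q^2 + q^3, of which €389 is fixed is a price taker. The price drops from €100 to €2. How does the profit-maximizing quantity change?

Output falls from 10 to 0 (the firm shuts down)

MC = 40 - 24q + 3q^2; the shutdown threshold is min AVC = €4 (at q = 6).
With P = €100 above the shutdown price, P = MC gives q = 10.
At P = €2 < min AVC = €4, price no longer covers variable cost at any output, so the firm shuts down: q = 0.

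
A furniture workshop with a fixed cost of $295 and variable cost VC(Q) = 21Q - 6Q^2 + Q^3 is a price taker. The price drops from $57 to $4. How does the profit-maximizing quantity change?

Output falls from 6 to 0 (the firm shuts down)

AVC = 21 - 6Q + Q^2, minimized at Q = 3 where min AVC = $12. MC = 21 - 12Q + 3Q^2.
At P = $57 ≥ min AVC, set P = MC on the rising branch: Q = 6.
At P = $4 < min AVC = $12, price no longer covers variable cost at any output, so the firm shuts down: Q = 0.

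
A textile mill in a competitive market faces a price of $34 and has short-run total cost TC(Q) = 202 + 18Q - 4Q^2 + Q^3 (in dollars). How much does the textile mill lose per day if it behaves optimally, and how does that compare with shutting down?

AVC = 18 - 4Q + Q^2; min AVC = $14 at Q = 2. Since P = $34 ≥ min AVC, the firm produces.
With MC = 18 - 8Q + 3Q^2, P = MC on the upward-sloping part at Q* = 4.
TR = 34·4 = 136. TC = 202 + 72 = 274. Profit = 136 − 274 = -$138.
Shutting down would mean losing the fixed cost of $202, so operating at a loss of $138 is better by $64.

Profit = -$138 at Q = 4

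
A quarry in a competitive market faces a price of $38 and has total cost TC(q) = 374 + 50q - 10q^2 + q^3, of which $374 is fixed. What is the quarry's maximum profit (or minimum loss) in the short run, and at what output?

AVC = 50 - 10q + q^2; min AVC = $25 at q = 5. Since P = $38 ≥ min AVC, the firm produces.
With MC = 50 - 20q + 3q^2, P = MC on the upward-sloping part at q* = 6.
TR = 38·6 = 228. TC = 374 + 156 = 530. Profit = 228 − 530 = -$302.
That loss of $302 beats the $374 the firm would lose by shutting down; producing recovers $72 of fixed cost.

Profit = -$302 at q = 6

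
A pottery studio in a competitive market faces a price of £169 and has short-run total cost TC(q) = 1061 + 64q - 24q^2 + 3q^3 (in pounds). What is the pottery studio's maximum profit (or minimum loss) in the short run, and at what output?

Profit = -£179 at q = 7

AVC = 64 - 24q + 3q^2; min AVC = £16 at q = 4. Since P = £169 ≥ min AVC, the firm produces.
With MC = 64 - 48q + 9q^2, P = MC on the upward-sloping part at q* = 7.
TR = 169·7 = 1183. TC = 1061 + 301 = 1362. Profit = 1183 − 1362 = -£179.
Shutting down would mean losing the fixed cost of £1061, so operating at a loss of £179 is better by £882.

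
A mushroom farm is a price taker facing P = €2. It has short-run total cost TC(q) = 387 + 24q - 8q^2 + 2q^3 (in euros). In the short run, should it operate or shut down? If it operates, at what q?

Strip out fixed cost: VC = 24q - 8q^2 + 2q^3. Then AVC = 24 - 8q + 2q^2 and MC = 24 - 16q + 6q^2.
AVC hits its minimum where MC = AVC, at q = 2, giving min AVC = 24 - 8·2 + 2·2^2 = €16.
P = €2 lies below min AVC = €16; no output level covers variable cost.
Best response: produce nothing and absorb the €387 fixed cost.

Shut down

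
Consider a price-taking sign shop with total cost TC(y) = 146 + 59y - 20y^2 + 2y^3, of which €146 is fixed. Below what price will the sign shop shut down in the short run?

Short-run supply begins at min AVC. From VC = 59y - 20y^2 + 2y^3, AVC = 59 - 20y + 2y^2.
dAVC/dy = -20 + 4y = 0 gives y = 5. min AVC = 59 - 20·5 + 2·5^2 = 9.
So the shutdown price is €9.

€9 per unit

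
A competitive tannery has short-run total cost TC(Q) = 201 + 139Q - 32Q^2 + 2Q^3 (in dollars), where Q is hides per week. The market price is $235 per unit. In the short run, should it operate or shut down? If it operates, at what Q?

Produce at Q = 12

Variable cost is VC = 139Q - 32Q^2 + 2Q^3, so AVC = VC/Q = 139 - 32Q + 2Q^2 and MC = dTC/dQ = 139 - 64Q + 6Q^2.
The AVC parabola has its vertex at Q = 32/4 = 8, where AVC = 139 - 32·8 + 2·8^2 = $11.
Because $235 ≥ $11, revenue can cover variable cost; the firm operates.
Solving P = MC: -96 - 64Q + 6Q^2 = 0 ⇒ Q = -4/3 or 12. On the upward-sloping branch, Q* = 12.
Check: AVC at Q = 12 is $43 ≤ P, so revenue covers variable cost.
Profit = P·Q − TC = 235·12 − 717 = $2103.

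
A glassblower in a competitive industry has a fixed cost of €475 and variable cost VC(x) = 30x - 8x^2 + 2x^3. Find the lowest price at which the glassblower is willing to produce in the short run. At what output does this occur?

€22 per unit, at x = 2

Short-run supply begins at min AVC. From VC = 30x - 8x^2 + 2x^3, AVC = 30 - 8x + 2x^2.
At the minimum of AVC, MC = AVC. MC = 30 - 16x + 6x^2; setting MC = AVC gives 4x^2 - 8x = 0, so x = 2. min AVC = 22.
So the shutdown price is €22.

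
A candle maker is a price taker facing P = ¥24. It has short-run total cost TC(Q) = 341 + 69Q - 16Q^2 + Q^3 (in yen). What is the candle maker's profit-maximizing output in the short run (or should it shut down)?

Produce at Q = 9

Strip out fixed cost: VC = 69Q - 16Q^2 + Q^3. Then AVC = 69 - 16Q + Q^2 and MC = 69 - 32Q + 3Q^2.
AVC hits its minimum where MC = AVC, at Q = 8, giving min AVC = 69 - 16·8 + 8^2 = ¥5.
P = ¥24 exceeds min AVC = ¥5, so the firm stays open.
Set P = MC: 24 = 69 - 32Q + 3Q^2 → 45 - 32Q + 3Q^2 = 0. The roots are Q = 5/3 and Q = 9; the profit-maximizing output is on the rising part of MC, so Q* = 9.
Check: AVC at Q = 9 is ¥6 ≤ P, so revenue covers variable cost.
Profit = P·Q − TC = 24·9 − 395 = -¥179, a loss, but smaller than the ¥341 fixed cost the firm would lose by shutting down.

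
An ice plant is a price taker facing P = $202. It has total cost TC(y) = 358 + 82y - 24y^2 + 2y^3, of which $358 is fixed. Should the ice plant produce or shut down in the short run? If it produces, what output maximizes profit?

Produce at y = 10

Strip out fixed cost: VC = 82y - 24y^2 + 2y^3. Then AVC = 82 - 24y + 2y^2 and MC = 82 - 48y + 6y^2.
AVC hits its minimum where MC = AVC, at y = 6, giving min AVC = 82 - 24·6 + 2·6^2 = $10.
Because $202 ≥ $10, revenue can cover variable cost; the firm operates.
P = MC gives -120 - 48y + 6y^2 = 0, with roots -2 and 10. Take the larger (rising MC): y* = 10.
Check: AVC at y = 10 is $42 ≤ P, so revenue covers variable cost.
Profit = P·y − TC = 202·10 − 778 = $1242.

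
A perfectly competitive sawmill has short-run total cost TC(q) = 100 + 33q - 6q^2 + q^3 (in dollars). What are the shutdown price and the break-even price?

Shutdown price = $24; break-even price = $48

Shutdown price = min AVC. AVC = 33 - 6q + q^2, with vertex at q = 3 and minimum $24.
ATC = 100/q + 33 - 6q + q^2. Setting dATC/dq = −100/q^2 − 6 + 2q = 0 gives q = 5 (since 2·5^3 − 6·5^2 = 100).
min ATC = 100/5 + 33 − 6·5 + 5^2 = $48. That is the break-even price.
For $24 ≤ P < $48 the firm produces at a loss; below $24 it shuts down.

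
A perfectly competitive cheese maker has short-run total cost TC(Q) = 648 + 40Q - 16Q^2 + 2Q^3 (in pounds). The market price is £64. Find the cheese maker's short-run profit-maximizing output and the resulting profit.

Profit = -£360 at Q = 6

AVC = 40 - 16Q + 2Q^2 has its minimum £8 at Q = 4; price £64 clears that bar, so the firm operates.
With MC = 40 - 32Q + 6Q^2, P = MC on the upward-sloping part at Q* = 6.
TR = 64·6 = 384. TC = 648 + 96 = 744. Profit = 384 − 744 = -£360.
That loss of £360 beats the £648 the firm would lose by shutting down; producing recovers £288 of fixed cost.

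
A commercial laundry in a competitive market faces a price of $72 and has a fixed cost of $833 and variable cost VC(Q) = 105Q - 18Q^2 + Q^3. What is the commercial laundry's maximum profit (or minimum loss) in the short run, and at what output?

Profit = -$349 at Q = 11

AVC = 105 - 18Q + Q^2 has its minimum $24 at Q = 9; price $72 clears that bar, so the firm operates.
With MC = 105 - 36Q + 3Q^2, P = MC on the upward-sloping part at Q* = 11.
TR = 72·11 = 792. TC = 833 + 308 = 1141. Profit = 792 − 1141 = -$349.
Shutting down would mean losing the fixed cost of $833, so operating at a loss of $349 is better by $484.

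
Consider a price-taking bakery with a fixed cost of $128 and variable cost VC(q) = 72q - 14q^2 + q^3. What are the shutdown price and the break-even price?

AVC = 72 - 14q + q^2; minimized at q = 7, giving min AVC = $23. That is the shutdown price.
ATC = 128/q + 72 - 14q + q^2. Setting dATC/dq = −128/q^2 − 14 + 2q = 0 gives q = 8 (since 2·8^3 − 14·8^2 = 128).
min ATC = 128/8 + 72 − 14·8 + 8^2 = $40. That is the break-even price.
Between these two prices the firm operates at a loss; above $40 it earns a profit.

Shutdown price = $23; break-even price = $40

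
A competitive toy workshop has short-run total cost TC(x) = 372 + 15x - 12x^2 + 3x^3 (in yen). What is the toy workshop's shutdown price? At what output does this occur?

¥3 per unit, at x = 2

The firm shuts down when price falls below the minimum of average variable cost. AVC = VC/x = 15 - 12x + 3x^2.
dAVC/dx = -12 + 6x = 0 gives x = 2. min AVC = 15 - 12·2 + 3·2^2 = 3.
So the shutdown price is ¥3.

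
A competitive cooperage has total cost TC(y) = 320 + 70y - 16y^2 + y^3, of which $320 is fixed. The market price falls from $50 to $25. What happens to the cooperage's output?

Output falls from 10 to 9

MC = 70 - 32y + 3y^2; the shutdown threshold is min AVC = $6 (at y = 8).
With P = $50 above the shutdown price, P = MC gives y = 10.
At P = $25 ≥ min AVC, set P = MC: y = 9. The firm stays open but cuts output.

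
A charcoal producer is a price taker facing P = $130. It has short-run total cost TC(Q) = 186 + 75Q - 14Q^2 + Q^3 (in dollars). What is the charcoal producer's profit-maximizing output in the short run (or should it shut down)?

Produce at Q = 11

Strip out fixed cost: VC = 75Q - 14Q^2 + Q^3. Then AVC = 75 - 14Q + Q^2 and MC = 75 - 28Q + 3Q^2.
AVC hits its minimum where MC = AVC, at Q = 7, giving min AVC = 75 - 14·7 + 7^2 = $26.
P = $130 exceeds min AVC = $26, so the firm stays open.
Solving P = MC: -55 - 28Q + 3Q^2 = 0 ⇒ Q = -5/3 or 11. On the upward-sloping branch, Q* = 11.
Check: AVC at Q = 11 is $42 ≤ P, so revenue covers variable cost.
Profit = P·Q − TC = 130·11 − 648 = $782.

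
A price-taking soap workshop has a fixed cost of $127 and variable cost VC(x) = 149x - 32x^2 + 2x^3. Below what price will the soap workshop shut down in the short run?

Short-run supply begins at min AVC. From VC = 149x - 32x^2 + 2x^3, AVC = 149 - 32x + 2x^2.
dAVC/dx = -32 + 4x = 0 gives x = 8. min AVC = 149 - 32·8 + 2·8^2 = 21.
The firm shuts down for any P below $21.

$21 per unit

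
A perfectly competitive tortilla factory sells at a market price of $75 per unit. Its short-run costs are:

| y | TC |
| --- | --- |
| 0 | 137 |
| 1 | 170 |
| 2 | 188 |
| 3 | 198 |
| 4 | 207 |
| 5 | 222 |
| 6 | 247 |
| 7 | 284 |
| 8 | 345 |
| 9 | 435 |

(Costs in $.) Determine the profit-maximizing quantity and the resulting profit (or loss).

y = 8; profit = $255

Compute π = P·y − TC at each output: y=0: -137; y=1: -95; y=2: -38; y=3: 27; y=4: 93; y=5: 153; y=6: 203; y=7: 241; y=8: 255; y=9: 240.
Profit is maximized at y = 8. AVC there is 208/8 = $26 ≤ P, so producing beats shutting down (which would give -$137).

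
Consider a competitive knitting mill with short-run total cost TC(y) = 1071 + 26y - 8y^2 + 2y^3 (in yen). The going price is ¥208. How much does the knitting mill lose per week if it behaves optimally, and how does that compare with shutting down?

AVC = 26 - 8y + 2y^2; min AVC = ¥18 at y = 2. Since P = ¥208 ≥ min AVC, the firm produces.
With MC = 26 - 16y + 6y^2, P = MC on the upward-sloping part at y* = 7.
TR = 208·7 = 1456. TC = 1071 + 476 = 1547. Profit = 1456 − 1547 = -¥91.
By producing, the firm covers all variable cost plus ¥980 of fixed cost; shutting down would lose the full ¥1071.

Profit = -¥91 at y = 7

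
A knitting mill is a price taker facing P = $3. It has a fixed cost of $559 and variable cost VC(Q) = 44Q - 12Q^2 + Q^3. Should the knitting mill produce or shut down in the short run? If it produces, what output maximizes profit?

Shut down

Strip out fixed cost: VC = 44Q - 12Q^2 + Q^3. Then AVC = 44 - 12Q + Q^2 and MC = 44 - 24Q + 3Q^2.
AVC hits its minimum where MC = AVC, at Q = 6, giving min AVC = 44 - 12·6 + 6^2 = $8.
With P < min AVC ($3 < $8), every unit sold adds to the loss.
Shutting down limits the loss to fixed cost, $559.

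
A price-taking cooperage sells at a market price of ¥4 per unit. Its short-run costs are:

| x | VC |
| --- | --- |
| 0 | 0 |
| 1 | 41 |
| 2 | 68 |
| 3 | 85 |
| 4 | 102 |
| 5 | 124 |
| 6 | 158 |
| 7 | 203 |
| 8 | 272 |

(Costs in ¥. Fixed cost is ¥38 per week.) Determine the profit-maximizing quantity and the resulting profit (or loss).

x = 0 (shut down); profit = -¥38

Compute π = P·x − TC at each output: x=0: -38; x=1: -75; x=2: -98; x=3: -111; x=4: -124; x=5: -142; x=6: -172; x=7: -213; x=8: -278.
Profit is highest at x = 0. Equivalently, the lowest AVC in the table is 124/5 ≈ ¥24.80 at x = 5, and P = ¥4 falls below it — price never covers variable cost, so the firm shuts down and loses only its fixed cost.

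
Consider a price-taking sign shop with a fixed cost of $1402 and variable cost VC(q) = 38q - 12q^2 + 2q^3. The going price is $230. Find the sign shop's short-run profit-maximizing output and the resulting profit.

AVC = 38 - 12q + 2q^2; min AVC = $20 at q = 3. Since P = $230 ≥ min AVC, the firm produces.
MC = 38 - 24q + 6q^2. Setting P = MC and taking the root on the rising branch gives q* = 8.
TR = 230·8 = 1840. TC = 1402 + 560 = 1962. Profit = 1840 − 1962 = -$122.
Shutting down would mean losing the fixed cost of $1402, so operating at a loss of $122 is better by $1280.

Profit = -$122 at q = 8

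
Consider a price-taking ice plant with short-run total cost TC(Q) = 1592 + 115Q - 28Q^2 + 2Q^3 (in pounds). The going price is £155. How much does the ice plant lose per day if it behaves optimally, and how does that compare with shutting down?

Profit = -£392 at Q = 10

AVC = 115 - 28Q + 2Q^2 has its minimum £17 at Q = 7; price £155 clears that bar, so the firm operates.
With MC = 115 - 56Q + 6Q^2, P = MC on the upward-sloping part at Q* = 10.
TR = 155·10 = 1550. TC = 1592 + 350 = 1942. Profit = 1550 − 1942 = -£392.
Shutting down would mean losing the fixed cost of £1592, so operating at a loss of £392 is better by £1200.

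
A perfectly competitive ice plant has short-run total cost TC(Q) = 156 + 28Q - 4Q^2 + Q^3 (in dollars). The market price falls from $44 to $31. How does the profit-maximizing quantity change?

Output falls from 4 to 3

AVC = 28 - 4Q + Q^2, minimized at Q = 2 where min AVC = $24. MC = 28 - 8Q + 3Q^2.
With P = $44 above the shutdown price, P = MC gives Q = 4.
At P = $31 ≥ min AVC, set P = MC: Q = 3. The firm stays open but cuts output.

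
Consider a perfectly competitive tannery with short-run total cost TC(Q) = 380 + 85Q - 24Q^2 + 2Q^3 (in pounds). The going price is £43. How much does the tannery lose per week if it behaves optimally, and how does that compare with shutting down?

AVC = 85 - 24Q + 2Q^2 has its minimum £13 at Q = 6; price £43 clears that bar, so the firm operates.
MC = 85 - 48Q + 6Q^2. Setting P = MC and taking the root on the rising branch gives Q* = 7.
TR = 43·7 = 301. TC = 380 + 105 = 485. Profit = 301 − 485 = -£184.
That loss of £184 beats the £380 the firm would lose by shutting down; producing recovers £196 of fixed cost.

Profit = -£184 at Q = 7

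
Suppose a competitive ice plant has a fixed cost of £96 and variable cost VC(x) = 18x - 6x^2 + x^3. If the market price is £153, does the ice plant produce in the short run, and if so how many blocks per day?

Produce at x = 9

From TC, MC = TC'(x) = 18 - 12x + 3x^2 and AVC = VC/x = 18 - 6x + x^2.
AVC is minimized where dAVC/dx = -6 + 2x = 0, at x = 3; min AVC = 18 - 6·3 + 3^2 = £9.
P = £153 exceeds min AVC = £9, so the firm stays open.
Set P = MC: 153 = 18 - 12x + 3x^2 → -135 - 12x + 3x^2 = 0. The roots are x = -5 and x = 9; the profit-maximizing output is on the rising part of MC, so x* = 9.
Check: AVC at x = 9 is £45 ≤ P, so revenue covers variable cost.
Profit = P·x − TC = 153·9 − 501 = £876.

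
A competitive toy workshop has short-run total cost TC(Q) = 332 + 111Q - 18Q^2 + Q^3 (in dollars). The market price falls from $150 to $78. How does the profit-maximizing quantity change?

MC = 111 - 36Q + 3Q^2; the shutdown threshold is min AVC = $30 (at Q = 9).
At P = $150 ≥ min AVC, set P = MC on the rising branch: Q = 13.
At P = $78 ≥ min AVC, set P = MC: Q = 11. The firm stays open but cuts output.

Output falls from 13 to 11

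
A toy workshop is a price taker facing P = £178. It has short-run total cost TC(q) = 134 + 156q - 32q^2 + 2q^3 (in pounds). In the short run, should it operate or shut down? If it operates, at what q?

From TC, MC = TC'(q) = 156 - 64q + 6q^2 and AVC = VC/q = 156 - 32q + 2q^2.
AVC hits its minimum where MC = AVC, at q = 8, giving min AVC = 156 - 32·8 + 2·8^2 = £28.
Since P = £178 ≥ min AVC = £28, price covers variable cost and the firm should produce.
Set P = MC: 178 = 156 - 64q + 6q^2 → -22 - 64q + 6q^2 = 0. The roots are q = -1/3 and q = 11; the profit-maximizing output is on the rising part of MC, so q* = 11.
Check: AVC at q = 11 is £46 ≤ P, so revenue covers variable cost.
Profit = P·q − TC = 178·11 − 640 = £1318.

Produce at q = 11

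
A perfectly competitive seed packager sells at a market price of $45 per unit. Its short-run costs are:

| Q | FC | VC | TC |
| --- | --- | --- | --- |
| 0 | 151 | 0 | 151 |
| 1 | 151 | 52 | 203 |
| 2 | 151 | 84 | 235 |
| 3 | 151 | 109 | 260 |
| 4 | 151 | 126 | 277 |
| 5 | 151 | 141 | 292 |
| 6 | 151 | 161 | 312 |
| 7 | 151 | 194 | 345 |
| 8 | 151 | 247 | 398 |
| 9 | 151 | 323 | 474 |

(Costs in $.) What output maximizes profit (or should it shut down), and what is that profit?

Q = 7; profit = -$30

Profit at each row (π = 45Q − TC): Q=0: -151; Q=1: -158; Q=2: -145; Q=3: -125; Q=4: -97; Q=5: -67; Q=6: -42; Q=7: -30; Q=8: -38; Q=9: -69.
Profit is maximized at Q = 7. AVC there is 194/7 = $27.71 ≤ P, so producing beats shutting down (which would give -$151).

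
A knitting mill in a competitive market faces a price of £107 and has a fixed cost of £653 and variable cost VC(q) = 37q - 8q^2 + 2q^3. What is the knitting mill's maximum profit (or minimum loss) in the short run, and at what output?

AVC = 37 - 8q + 2q^2; min AVC = £29 at q = 2. Since P = £107 ≥ min AVC, the firm produces.
MC = 37 - 16q + 6q^2. Setting P = MC and taking the root on the rising branch gives q* = 5.
TR = 107·5 = 535. TC = 653 + 235 = 888. Profit = 535 − 888 = -£353.
Shutting down would mean losing the fixed cost of £653, so operating at a loss of £353 is better by £300.

Profit = -£353 at q = 5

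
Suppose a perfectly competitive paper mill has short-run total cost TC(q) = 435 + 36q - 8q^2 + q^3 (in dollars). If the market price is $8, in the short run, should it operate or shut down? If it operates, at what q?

Shut down

Strip out fixed cost: VC = 36q - 8q^2 + q^3. Then AVC = 36 - 8q + q^2 and MC = 36 - 16q + 3q^2.
AVC is minimized where dAVC/dq = -8 + 2q = 0, at q = 4; min AVC = 36 - 8·4 + 4^2 = $20.
Since P = $8 < min AVC = $20, price fails to cover variable cost at any output.
Shutting down limits the loss to fixed cost, $435.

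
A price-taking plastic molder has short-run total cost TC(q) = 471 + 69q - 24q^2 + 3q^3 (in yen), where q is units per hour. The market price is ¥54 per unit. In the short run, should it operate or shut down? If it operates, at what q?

Produce at q = 5

Variable cost is VC = 69q - 24q^2 + 3q^3, so AVC = VC/q = 69 - 24q + 3q^2 and MC = dTC/dq = 69 - 48q + 9q^2.
AVC hits its minimum where MC = AVC, at q = 4, giving min AVC = 69 - 24·4 + 3·4^2 = ¥21.
Since P = ¥54 ≥ min AVC = ¥21, price covers variable cost and the firm should produce.
Solving P = MC: 15 - 48q + 9q^2 = 0 ⇒ q = 1/3 or 5. On the upward-sloping branch, q* = 5.
Check: AVC at q = 5 is ¥24 ≤ P, so revenue covers variable cost.
Profit = P·q − TC = 54·5 − 591 = -¥321, a loss, but smaller than the ¥471 fixed cost the firm would lose by shutting down.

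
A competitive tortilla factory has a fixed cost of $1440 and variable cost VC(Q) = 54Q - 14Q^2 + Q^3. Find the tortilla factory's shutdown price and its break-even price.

Shutdown price = $5; break-even price = $150

Shutdown price = min AVC. AVC = 54 - 14Q + Q^2, with vertex at Q = 7 and minimum $5.
ATC = 1440/Q + 54 - 14Q + Q^2. Setting dATC/dQ = −1440/Q^2 − 14 + 2Q = 0 gives Q = 12 (since 2·12^3 − 14·12^2 = 1440).
min ATC = 1440/12 + 54 − 14·12 + 12^2 = $150. That is the break-even price.
Between these two prices the firm operates at a loss; above $150 it earns a profit.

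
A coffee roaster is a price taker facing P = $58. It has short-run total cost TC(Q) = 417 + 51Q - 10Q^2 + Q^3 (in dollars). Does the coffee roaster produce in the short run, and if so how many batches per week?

From TC, MC = TC'(Q) = 51 - 20Q + 3Q^2 and AVC = VC/Q = 51 - 10Q + Q^2.
The AVC parabola has its vertex at Q = 10/2 = 5, where AVC = 51 - 10·5 + 5^2 = $26.
Because $58 ≥ $26, revenue can cover variable cost; the firm operates.
Solving P = MC: -7 - 20Q + 3Q^2 = 0 ⇒ Q = -1/3 or 7. On the upward-sloping branch, Q* = 7.
Check: AVC at Q = 7 is $30 ≤ P, so revenue covers variable cost.
Profit = P·Q − TC = 58·7 − 627 = -$221, a loss, but smaller than the $417 fixed cost the firm would lose by shutting down.

Produce at Q = 7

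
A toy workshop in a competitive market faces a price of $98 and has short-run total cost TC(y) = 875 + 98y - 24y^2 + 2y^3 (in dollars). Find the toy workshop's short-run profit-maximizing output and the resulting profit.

AVC = 98 - 24y + 2y^2; min AVC = $26 at y = 6. Since P = $98 ≥ min AVC, the firm produces.
With MC = 98 - 48y + 6y^2, P = MC on the upward-sloping part at y* = 8.
TR = 98·8 = 784. TC = 875 + 272 = 1147. Profit = 784 − 1147 = -$363.
That loss of $363 beats the $875 the firm would lose by shutting down; producing recovers $512 of fixed cost.

Profit = -$363 at y = 8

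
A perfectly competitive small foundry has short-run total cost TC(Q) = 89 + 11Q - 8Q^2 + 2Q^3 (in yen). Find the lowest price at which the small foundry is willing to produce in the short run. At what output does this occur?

¥3 per unit, at Q = 2

Short-run supply begins at min AVC. From VC = 11Q - 8Q^2 + 2Q^3, AVC = 11 - 8Q + 2Q^2.
At the minimum of AVC, MC = AVC. MC = 11 - 16Q + 6Q^2; setting MC = AVC gives 4Q^2 - 8Q = 0, so Q = 2. min AVC = 3.
The firm shuts down for any P below ¥3.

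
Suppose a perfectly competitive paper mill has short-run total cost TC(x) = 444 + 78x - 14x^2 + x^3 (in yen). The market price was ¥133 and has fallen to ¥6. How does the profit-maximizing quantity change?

MC = 78 - 28x + 3x^2; the shutdown threshold is min AVC = ¥29 (at x = 7).
With P = ¥133 above the shutdown price, P = MC gives x = 11.
At P = ¥6 < min AVC = ¥29, price no longer covers variable cost at any output, so the firm shuts down: x = 0.

Output falls from 11 to 0 (the firm shuts down)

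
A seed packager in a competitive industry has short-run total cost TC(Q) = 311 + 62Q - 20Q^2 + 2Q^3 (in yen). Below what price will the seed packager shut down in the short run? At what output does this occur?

The shutdown price is the minimum of AVC. VC = 62Q - 20Q^2 + 2Q^3, so AVC = 62 - 20Q + 2Q^2.
At the minimum of AVC, MC = AVC. MC = 62 - 40Q + 6Q^2; setting MC = AVC gives 4Q^2 - 20Q = 0, so Q = 5. min AVC = 12.
So the shutdown price is ¥12.

¥12 per unit, at Q = 5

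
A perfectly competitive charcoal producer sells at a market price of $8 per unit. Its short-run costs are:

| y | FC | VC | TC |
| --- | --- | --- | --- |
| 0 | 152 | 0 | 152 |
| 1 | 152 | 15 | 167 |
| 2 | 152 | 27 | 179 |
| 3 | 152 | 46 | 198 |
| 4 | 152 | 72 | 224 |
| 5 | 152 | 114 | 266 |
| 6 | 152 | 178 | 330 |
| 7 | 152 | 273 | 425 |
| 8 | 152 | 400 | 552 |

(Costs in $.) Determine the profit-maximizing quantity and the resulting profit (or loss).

Tabulate TR − TC: y=0: -152; y=1: -159; y=2: -163; y=3: -174; y=4: -192; y=5: -226; y=6: -282; y=7: -369; y=8: -488.
Profit is highest at y = 0. Equivalently, the lowest AVC in the table is 27/2 ≈ $13.50 at y = 2, and P = $8 falls below it — price never covers variable cost, so the firm shuts down and loses only its fixed cost.

y = 0 (shut down); profit = -$152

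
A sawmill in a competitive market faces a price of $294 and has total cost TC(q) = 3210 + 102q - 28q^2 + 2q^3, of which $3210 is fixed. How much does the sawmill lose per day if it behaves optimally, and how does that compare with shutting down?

AVC = 102 - 28q + 2q^2; min AVC = $4 at q = 7. Since P = $294 ≥ min AVC, the firm produces.
MC = 102 - 56q + 6q^2. Setting P = MC and taking the root on the rising branch gives q* = 12.
TR = 294·12 = 3528. TC = 3210 + 648 = 3858. Profit = 3528 − 3858 = -$330.
Shutting down would mean losing the fixed cost of $3210, so operating at a loss of $330 is better by $2880.

Profit = -$330 at q = 12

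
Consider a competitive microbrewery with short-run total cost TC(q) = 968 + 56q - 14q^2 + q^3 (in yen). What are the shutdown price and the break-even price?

Shutdown price = ¥7; break-even price = ¥111

AVC = 56 - 14q + q^2; minimized at q = 7, giving min AVC = ¥7. That is the shutdown price.
ATC = 968/q + 56 - 14q + q^2. Setting dATC/dq = −968/q^2 − 14 + 2q = 0 gives q = 11 (since 2·11^3 − 14·11^2 = 968).
min ATC = 968/11 + 56 − 14·11 + 11^2 = ¥111. That is the break-even price.
Between these two prices the firm operates at a loss; above ¥111 it earns a profit.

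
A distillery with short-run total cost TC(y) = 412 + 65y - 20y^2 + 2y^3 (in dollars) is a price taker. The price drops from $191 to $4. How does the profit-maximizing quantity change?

AVC = 65 - 20y + 2y^2, minimized at y = 5 where min AVC = $15. MC = 65 - 40y + 6y^2.
At P = $191 ≥ min AVC, set P = MC on the rising branch: y = 9.
At P = $4 < min AVC = $15, price no longer covers variable cost at any output, so the firm shuts down: y = 0.

Output falls from 9 to 0 (the firm shuts down)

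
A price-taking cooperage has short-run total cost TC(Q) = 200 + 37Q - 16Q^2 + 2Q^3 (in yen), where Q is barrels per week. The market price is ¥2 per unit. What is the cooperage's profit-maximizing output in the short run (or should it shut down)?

Shut down

Variable cost is VC = 37Q - 16Q^2 + 2Q^3, so AVC = VC/Q = 37 - 16Q + 2Q^2 and MC = dTC/dQ = 37 - 32Q + 6Q^2.
AVC is minimized where dAVC/dQ = -16 + 4Q = 0, at Q = 4; min AVC = 37 - 16·4 + 2·4^2 = ¥5.
With P < min AVC (¥2 < ¥5), every unit sold adds to the loss.
Shutting down limits the loss to fixed cost, ¥200.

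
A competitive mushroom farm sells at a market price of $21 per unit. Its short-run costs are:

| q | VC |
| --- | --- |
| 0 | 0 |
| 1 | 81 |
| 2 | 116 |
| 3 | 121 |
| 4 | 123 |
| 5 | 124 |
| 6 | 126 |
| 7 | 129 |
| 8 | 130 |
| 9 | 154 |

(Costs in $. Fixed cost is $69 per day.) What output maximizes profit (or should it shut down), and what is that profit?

Tabulate TR − TC: q=0: -69; q=1: -129; q=2: -143; q=3: -127; q=4: -108; q=5: -88; q=6: -69; q=7: -51; q=8: -31; q=9: -34.
Profit is maximized at q = 8. AVC there is 130/8 = $16.25 ≤ P, so producing beats shutting down (which would give -$69).

q = 8; profit = -$31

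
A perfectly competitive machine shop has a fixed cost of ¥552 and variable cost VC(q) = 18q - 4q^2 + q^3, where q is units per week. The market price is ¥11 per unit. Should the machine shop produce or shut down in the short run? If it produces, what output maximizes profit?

Variable cost is VC = 18q - 4q^2 + q^3, so AVC = VC/q = 18 - 4q + q^2 and MC = dTC/dq = 18 - 8q + 3q^2.
AVC is minimized where dAVC/dq = -4 + 2q = 0, at q = 2; min AVC = 18 - 4·2 + 2^2 = ¥14.
Since P = ¥11 < min AVC = ¥14, price fails to cover variable cost at any output.
Best response: produce nothing and absorb the ¥552 fixed cost.

Shut down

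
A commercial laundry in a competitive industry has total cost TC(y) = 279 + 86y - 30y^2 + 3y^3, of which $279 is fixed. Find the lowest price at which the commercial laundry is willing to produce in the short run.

$11 per unit

The shutdown price is the minimum of AVC. VC = 86y - 30y^2 + 3y^3, so AVC = 86 - 30y + 3y^2.
dAVC/dy = -30 + 6y = 0 gives y = 5. min AVC = 86 - 30·5 + 3·5^2 = 11.
For P < $11 the firm produces nothing.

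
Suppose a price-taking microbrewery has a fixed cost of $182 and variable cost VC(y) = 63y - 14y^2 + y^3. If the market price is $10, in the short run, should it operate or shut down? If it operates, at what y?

Shut down

Strip out fixed cost: VC = 63y - 14y^2 + y^3. Then AVC = 63 - 14y + y^2 and MC = 63 - 28y + 3y^2.
AVC hits its minimum where MC = AVC, at y = 7, giving min AVC = 63 - 14·7 + 7^2 = $14.
Since P = $10 < min AVC = $14, price fails to cover variable cost at any output.
The firm minimizes its loss by shutting down and losing only its fixed cost of $182.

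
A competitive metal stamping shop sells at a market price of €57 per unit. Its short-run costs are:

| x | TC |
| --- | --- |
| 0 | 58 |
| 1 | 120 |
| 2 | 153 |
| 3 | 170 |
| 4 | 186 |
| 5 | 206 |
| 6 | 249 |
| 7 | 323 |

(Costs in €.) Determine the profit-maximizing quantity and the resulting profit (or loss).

x = 6; profit = €93

Profit at each row (π = 57x − TC): x=0: -58; x=1: -63; x=2: -39; x=3: 1; x=4: 42; x=5: 79; x=6: 93; x=7: 76.
Profit is maximized at x = 6. AVC there is 191/6 = €31.83 ≤ P, so producing beats shutting down (which would give -€58).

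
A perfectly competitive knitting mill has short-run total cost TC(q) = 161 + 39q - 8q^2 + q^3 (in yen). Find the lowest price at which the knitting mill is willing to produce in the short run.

The shutdown price is the minimum of AVC. VC = 39q - 8q^2 + q^3, so AVC = 39 - 8q + q^2.
dAVC/dq = -8 + 2q = 0 gives q = 4. min AVC = 39 - 8·4 + 4^2 = 23.
For P < ¥23 the firm produces nothing.

¥23 per unit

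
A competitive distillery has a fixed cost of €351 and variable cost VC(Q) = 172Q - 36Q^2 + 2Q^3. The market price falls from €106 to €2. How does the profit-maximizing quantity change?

Output falls from 11 to 0 (the firm shuts down)

AVC = 172 - 36Q + 2Q^2, minimized at Q = 9 where min AVC = €10. MC = 172 - 72Q + 6Q^2.
With P = €106 above the shutdown price, P = MC gives Q = 11.
At P = €2 < min AVC = €10, price no longer covers variable cost at any output, so the firm shuts down: Q = 0.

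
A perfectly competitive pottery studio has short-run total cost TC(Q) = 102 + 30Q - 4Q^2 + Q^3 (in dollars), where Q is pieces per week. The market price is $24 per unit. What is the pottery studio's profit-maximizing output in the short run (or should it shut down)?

From TC, MC = TC'(Q) = 30 - 8Q + 3Q^2 and AVC = VC/Q = 30 - 4Q + Q^2.
AVC is minimized where dAVC/dQ = -4 + 2Q = 0, at Q = 2; min AVC = 30 - 4·2 + 2^2 = $26.
Since P = $24 < min AVC = $26, price fails to cover variable cost at any output.
The firm minimizes its loss by shutting down and losing only its fixed cost of $102.

Shut down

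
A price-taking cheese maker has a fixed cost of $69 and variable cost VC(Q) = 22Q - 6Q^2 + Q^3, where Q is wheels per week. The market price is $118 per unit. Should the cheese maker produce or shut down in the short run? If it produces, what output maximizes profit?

From TC, MC = TC'(Q) = 22 - 12Q + 3Q^2 and AVC = VC/Q = 22 - 6Q + Q^2.
The AVC parabola has its vertex at Q = 6/2 = 3, where AVC = 22 - 6·3 + 3^2 = $13.
Since P = $118 ≥ min AVC = $13, price covers variable cost and the firm should produce.
P = MC gives -96 - 12Q + 3Q^2 = 0, with roots -4 and 8. Take the larger (rising MC): Q* = 8.
Check: AVC at Q = 8 is $38 ≤ P, so revenue covers variable cost.
Profit = P·Q − TC = 118·8 − 373 = $571.

Produce at Q = 8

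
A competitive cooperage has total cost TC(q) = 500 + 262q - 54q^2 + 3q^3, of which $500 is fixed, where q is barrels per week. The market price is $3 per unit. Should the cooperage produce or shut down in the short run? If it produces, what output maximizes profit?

From TC, MC = TC'(q) = 262 - 108q + 9q^2 and AVC = VC/q = 262 - 54q + 3q^2.
AVC hits its minimum where MC = AVC, at q = 9, giving min AVC = 262 - 54·9 + 3·9^2 = $19.
P = $3 lies below min AVC = $19; no output level covers variable cost.
Best response: produce nothing and absorb the $500 fixed cost.

Shut down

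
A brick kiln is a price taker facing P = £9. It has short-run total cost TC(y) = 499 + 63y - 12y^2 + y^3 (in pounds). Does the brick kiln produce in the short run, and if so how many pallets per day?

From TC, MC = TC'(y) = 63 - 24y + 3y^2 and AVC = VC/y = 63 - 12y + y^2.
AVC hits its minimum where MC = AVC, at y = 6, giving min AVC = 63 - 12·6 + 6^2 = £27.
Since P = £9 < min AVC = £27, price fails to cover variable cost at any output.
The firm minimizes its loss by shutting down and losing only its fixed cost of £499.

Shut down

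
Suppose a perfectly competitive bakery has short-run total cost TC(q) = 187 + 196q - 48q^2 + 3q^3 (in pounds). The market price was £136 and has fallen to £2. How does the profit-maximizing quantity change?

Output falls from 10 to 0 (the firm shuts down)

MC = 196 - 96q + 9q^2; the shutdown threshold is min AVC = £4 (at q = 8).
At P = £136 ≥ min AVC, set P = MC on the rising branch: q = 10.
At P = £2 < min AVC = £4, price no longer covers variable cost at any output, so the firm shuts down: q = 0.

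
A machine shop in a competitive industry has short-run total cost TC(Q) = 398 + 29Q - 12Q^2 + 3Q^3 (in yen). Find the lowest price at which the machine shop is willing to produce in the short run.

¥17 per unit

The firm shuts down when price falls below the minimum of average variable cost. AVC = VC/Q = 29 - 12Q + 3Q^2.
At the minimum of AVC, MC = AVC. MC = 29 - 24Q + 9Q^2; setting MC = AVC gives 6Q^2 - 12Q = 0, so Q = 2. min AVC = 17.
So the shutdown price is ¥17.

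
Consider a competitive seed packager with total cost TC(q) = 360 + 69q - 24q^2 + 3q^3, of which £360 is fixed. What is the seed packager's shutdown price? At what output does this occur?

£21 per unit, at q = 4

Short-run supply begins at min AVC. From VC = 69q - 24q^2 + 3q^3, AVC = 69 - 24q + 3q^2.
At the minimum of AVC, MC = AVC. MC = 69 - 48q + 9q^2; setting MC = AVC gives 6q^2 - 24q = 0, so q = 4. min AVC = 21.
The firm shuts down for any P below £21.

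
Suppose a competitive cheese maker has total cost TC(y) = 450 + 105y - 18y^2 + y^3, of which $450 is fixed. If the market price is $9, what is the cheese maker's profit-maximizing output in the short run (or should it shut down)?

Shut down

Strip out fixed cost: VC = 105y - 18y^2 + y^3. Then AVC = 105 - 18y + y^2 and MC = 105 - 36y + 3y^2.
AVC is minimized where dAVC/dy = -18 + 2y = 0, at y = 9; min AVC = 105 - 18·9 + 9^2 = $24.
P = $9 lies below min AVC = $24; no output level covers variable cost.
The firm minimizes its loss by shutting down and losing only its fixed cost of $450.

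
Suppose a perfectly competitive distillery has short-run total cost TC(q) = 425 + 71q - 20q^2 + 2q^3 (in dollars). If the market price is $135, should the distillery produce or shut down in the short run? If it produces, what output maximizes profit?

Strip out fixed cost: VC = 71q - 20q^2 + 2q^3. Then AVC = 71 - 20q + 2q^2 and MC = 71 - 40q + 6q^2.
The AVC parabola has its vertex at q = 20/4 = 5, where AVC = 71 - 20·5 + 2·5^2 = $21.
Because $135 ≥ $21, revenue can cover variable cost; the firm operates.
P = MC gives -64 - 40q + 6q^2 = 0, with roots -4/3 and 8. Take the larger (rising MC): q* = 8.
Check: AVC at q = 8 is $39 ≤ P, so revenue covers variable cost.
Profit = P·q − TC = 135·8 − 737 = $343.

Produce at q = 8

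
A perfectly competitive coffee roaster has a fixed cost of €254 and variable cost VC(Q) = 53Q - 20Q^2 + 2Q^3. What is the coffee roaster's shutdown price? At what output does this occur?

€3 per unit, at Q = 5

The shutdown price is the minimum of AVC. VC = 53Q - 20Q^2 + 2Q^3, so AVC = 53 - 20Q + 2Q^2.
At the minimum of AVC, MC = AVC. MC = 53 - 40Q + 6Q^2; setting MC = AVC gives 4Q^2 - 20Q = 0, so Q = 5. min AVC = 3.
The firm shuts down for any P below €3.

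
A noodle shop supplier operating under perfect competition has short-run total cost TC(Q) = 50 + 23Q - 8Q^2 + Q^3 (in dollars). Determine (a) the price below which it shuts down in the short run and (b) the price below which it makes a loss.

AVC = 23 - 8Q + Q^2; minimized at Q = 4, giving min AVC = $7. That is the shutdown price.
ATC = 50/Q + 23 - 8Q + Q^2. Setting dATC/dQ = −50/Q^2 − 8 + 2Q = 0 gives Q = 5 (since 2·5^3 − 8·5^2 = 50).
min ATC = 50/5 + 23 − 8·5 + 5^2 = $18. That is the break-even price.
For $7 ≤ P < $18 the firm produces at a loss; below $7 it shuts down.

Shutdown price = $7; break-even price = $18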